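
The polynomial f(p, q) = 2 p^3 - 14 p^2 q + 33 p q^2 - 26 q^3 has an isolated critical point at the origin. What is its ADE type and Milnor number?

Type D_4, Milnor number mu = 4.

The Hessian of f at 0 has rank 0. Corank 2; j^3 = (p - 2*q)*(2*p^2 - 10*p*q + 13*q^2) splits into three distinct lines over C (the quadratic factor has nonzero discriminant), so D_4.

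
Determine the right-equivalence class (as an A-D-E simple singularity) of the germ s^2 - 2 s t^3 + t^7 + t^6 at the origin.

A_{6}

The Hessian of f at 0 is [[2, 0], [0, 0]] with rank 1, so corank 1. A Groebner basis of the Jacobian ideal J(f) in C{s,t} is {-s + t^3, s^2}; counting standard monomials gives mu = 6. Corank 1: A-series; mu = 6 gives A_6.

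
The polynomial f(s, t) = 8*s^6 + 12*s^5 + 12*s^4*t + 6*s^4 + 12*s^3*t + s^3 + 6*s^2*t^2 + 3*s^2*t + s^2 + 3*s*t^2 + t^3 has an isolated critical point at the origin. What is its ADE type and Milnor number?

The Hessian of f at 0 has rank 1. Corank 1: A-series; mu = 2 gives A_2.

Type A2, Milnor number mu = 2.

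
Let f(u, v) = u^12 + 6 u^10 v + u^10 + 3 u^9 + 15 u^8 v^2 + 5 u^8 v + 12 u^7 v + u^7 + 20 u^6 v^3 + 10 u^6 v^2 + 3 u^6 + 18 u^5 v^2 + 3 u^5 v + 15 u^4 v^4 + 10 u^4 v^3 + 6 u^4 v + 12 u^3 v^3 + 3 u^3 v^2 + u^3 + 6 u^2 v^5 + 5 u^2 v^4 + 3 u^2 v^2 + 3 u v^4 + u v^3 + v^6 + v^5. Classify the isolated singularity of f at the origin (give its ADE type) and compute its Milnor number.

The Hessian of f at 0 is [[0, 0], [0, 0]] with rank 0, so corank 2. A Groebner basis of the Jacobian ideal J(f) in C{u,v} is {-u^2 + v^4 - v^3/3, u^3, u^2*v + u^2/3 + v^3/9, u^2 + u*v^2 + v^3/3}; counting standard monomials gives mu = 7. Corank 2; j^3 = u^3 is a perfect cube, so E-series; the 4-jet and mu = 7 give E_7.

Type E7, Milnor number mu = 7.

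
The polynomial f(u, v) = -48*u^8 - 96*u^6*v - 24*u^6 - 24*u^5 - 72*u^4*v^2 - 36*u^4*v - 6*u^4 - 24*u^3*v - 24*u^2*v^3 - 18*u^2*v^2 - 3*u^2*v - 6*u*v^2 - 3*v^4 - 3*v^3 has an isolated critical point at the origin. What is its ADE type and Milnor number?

Type D5, Milnor number mu = 5.

The Hessian of f at 0 has rank 0. Corank 2; j^3 = -3*v*(u + v)^2 has shape L^2 M (L != M), so D-series; mu = 5 gives D_5.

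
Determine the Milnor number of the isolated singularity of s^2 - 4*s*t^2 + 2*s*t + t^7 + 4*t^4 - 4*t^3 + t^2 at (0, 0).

6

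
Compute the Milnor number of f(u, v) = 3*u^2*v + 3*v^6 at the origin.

7

The Hessian of f at 0 is [[0, 0], [0, 0]] with rank 0, so corank 2. A Groebner basis of the Jacobian ideal J(f) in C{u,v} is {u^2/6 + v^5, u^3, u*v}; counting standard monomials gives mu = 7. Corank 2; j^3 = 3*u^2*v has shape L^2 M (L != M), so D-series; mu = 7 gives D_7.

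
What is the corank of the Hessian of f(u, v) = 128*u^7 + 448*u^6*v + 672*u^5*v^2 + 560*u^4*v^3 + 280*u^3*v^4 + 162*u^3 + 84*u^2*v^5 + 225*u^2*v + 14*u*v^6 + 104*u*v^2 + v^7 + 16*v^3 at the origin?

Hessian at 0 has rank 0.

2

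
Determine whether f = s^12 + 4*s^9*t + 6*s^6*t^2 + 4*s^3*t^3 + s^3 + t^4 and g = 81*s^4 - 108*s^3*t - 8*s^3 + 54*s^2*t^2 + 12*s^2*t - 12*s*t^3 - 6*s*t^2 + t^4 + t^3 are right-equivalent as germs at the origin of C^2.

Yes.

The Hessian of f at 0 is [[0, 0], [0, 0]] with rank 0, so corank 2. A Groebner basis of the Jacobian ideal J(f) in C{s,t} is {t^3, s^2}; counting standard monomials gives mu = 6. Corank 2; j^3 = s^3 is a perfect cube, so E-series; the 4-jet and mu = 6 give E_6. The Hessian of g at 0 is [[0, 0], [0, 0]] with rank 0, so corank 2. A Groebner basis of the Jacobian ideal J(g) in C{s,t} is {t^4, s*t^2 - 4*t^3/9, s^2 - s*t + t^2/4}; counting standard monomials gives mu = 6. Corank 2; j^3 = -(2*s - t)^3 is a perfect cube, so E-series; the 4-jet and mu = 6 give E_6. Both have type E_6, hence right-equivalent.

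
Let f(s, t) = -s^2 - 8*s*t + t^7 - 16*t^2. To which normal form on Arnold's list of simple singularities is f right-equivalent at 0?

A_6

The Hessian of f at 0 has rank 1. Corank 1: A-series; mu = 6 gives A_6.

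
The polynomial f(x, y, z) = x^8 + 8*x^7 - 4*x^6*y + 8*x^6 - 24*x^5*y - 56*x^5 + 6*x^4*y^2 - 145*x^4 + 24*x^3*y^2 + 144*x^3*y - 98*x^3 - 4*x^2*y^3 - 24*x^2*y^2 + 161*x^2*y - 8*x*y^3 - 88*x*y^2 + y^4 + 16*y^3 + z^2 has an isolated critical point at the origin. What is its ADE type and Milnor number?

Type D_5, Milnor number mu = 5.

The Hessian of f at 0 has rank 1. Corank 2; j^3 = -(2*x - y)*(7*x - 4*y)^2 has shape L^2 M (L != M), so D-series; mu = 5 gives D_5.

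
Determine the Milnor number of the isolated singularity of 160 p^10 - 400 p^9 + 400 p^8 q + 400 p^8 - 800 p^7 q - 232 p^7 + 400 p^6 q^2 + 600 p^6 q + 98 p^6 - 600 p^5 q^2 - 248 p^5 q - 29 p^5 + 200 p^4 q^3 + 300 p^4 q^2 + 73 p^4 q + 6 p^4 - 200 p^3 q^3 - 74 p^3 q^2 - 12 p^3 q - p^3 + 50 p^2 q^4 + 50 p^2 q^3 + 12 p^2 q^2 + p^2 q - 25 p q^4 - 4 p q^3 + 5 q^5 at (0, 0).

6

The Hessian of f at 0 is [[0, 0], [0, 0]] with rank 0, so corank 2. A Groebner basis of the Jacobian ideal J(f) in C{p,q} is {p^3, p^2*q, 2*p^2 + p*q^2, 13*p^2/2 - p*q/2 + q^3}; counting standard monomials gives mu = 6. Corank 2; j^3 = -p^2*(p - q) has shape L^2 M (L != M), so D-series; mu = 6 gives D_6.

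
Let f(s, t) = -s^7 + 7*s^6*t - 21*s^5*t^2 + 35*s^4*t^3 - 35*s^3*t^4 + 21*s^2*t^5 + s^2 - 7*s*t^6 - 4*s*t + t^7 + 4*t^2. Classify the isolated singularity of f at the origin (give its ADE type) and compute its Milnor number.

The Hessian of f at 0 is [[2, -4], [-4, 8]] with rank 1, so corank 1. A Groebner basis of the Jacobian ideal J(f) in C{s,t} is {t^6, s - 2*t}; counting standard monomials gives mu = 6. Corank 1: A-series; mu = 6 gives A_6.

Type A6, Milnor number mu = 6.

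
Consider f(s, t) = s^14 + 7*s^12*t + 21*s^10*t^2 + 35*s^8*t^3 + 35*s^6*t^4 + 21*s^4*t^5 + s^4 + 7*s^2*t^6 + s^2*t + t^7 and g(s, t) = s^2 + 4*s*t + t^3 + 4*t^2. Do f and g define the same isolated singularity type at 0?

The Hessian of f at 0 has rank 0. Corank 2; j^3 = s^2*t has shape L^2 M (L != M), so D-series; mu = 8 gives D_8. The Hessian of g at 0 has rank 1. Corank 1: A-series; mu = 2 gives A_2. f is D_8 but g is A_2, hence not right-equivalent.

No.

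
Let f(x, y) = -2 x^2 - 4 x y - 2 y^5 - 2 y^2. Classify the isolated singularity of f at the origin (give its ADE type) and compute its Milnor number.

Type A4, Milnor number mu = 4.

The Hessian of f at 0 has rank 1. Corank 1: A-series; mu = 4 gives A_4.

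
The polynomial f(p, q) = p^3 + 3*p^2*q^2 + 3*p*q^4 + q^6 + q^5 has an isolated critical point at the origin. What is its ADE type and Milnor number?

The Hessian of f at 0 has rank 0. Corank 2; j^3 = p^3 is a perfect cube, so E-series; the 5-jet and mu = 8 give E_8.

Type E8, Milnor number mu = 8.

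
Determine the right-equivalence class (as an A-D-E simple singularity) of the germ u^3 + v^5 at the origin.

E8

The Hessian of f at 0 is [[0, 0], [0, 0]] with rank 0, so corank 2. A Groebner basis of the Jacobian ideal J(f) in C{u,v} is {v^4, u^2}; counting standard monomials gives mu = 8. Corank 2; j^3 = u^3 is a perfect cube, so E-series; the 5-jet and mu = 8 give E_8.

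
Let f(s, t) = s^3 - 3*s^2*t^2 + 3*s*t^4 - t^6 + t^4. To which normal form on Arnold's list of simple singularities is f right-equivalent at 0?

The Hessian of f at 0 has rank 0. Corank 2; j^3 = s^3 is a perfect cube, so E-series; the 4-jet and mu = 6 give E_6.

E_6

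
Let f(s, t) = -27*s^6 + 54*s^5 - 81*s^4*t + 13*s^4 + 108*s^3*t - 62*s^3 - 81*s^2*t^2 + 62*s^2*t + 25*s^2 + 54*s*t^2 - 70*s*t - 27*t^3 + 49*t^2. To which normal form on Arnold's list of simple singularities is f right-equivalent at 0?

The Hessian of f at 0 has rank 1. Corank 1: A-series; mu = 2 gives A_2.

A2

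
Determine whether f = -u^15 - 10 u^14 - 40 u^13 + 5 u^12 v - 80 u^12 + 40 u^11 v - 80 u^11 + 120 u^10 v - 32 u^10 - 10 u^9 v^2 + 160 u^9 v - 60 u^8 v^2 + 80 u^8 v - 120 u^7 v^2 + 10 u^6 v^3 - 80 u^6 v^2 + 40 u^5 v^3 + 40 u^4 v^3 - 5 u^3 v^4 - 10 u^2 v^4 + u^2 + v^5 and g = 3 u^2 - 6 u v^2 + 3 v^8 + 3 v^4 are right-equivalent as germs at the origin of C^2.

No.

The Hessian of f at 0 has rank 1. Corank 1: A-series; mu = 4 gives A_4. The Hessian of g at 0 has rank 1. Corank 1: A-series; mu = 7 gives A_7. f is A_4 but g is A_7, hence not right-equivalent.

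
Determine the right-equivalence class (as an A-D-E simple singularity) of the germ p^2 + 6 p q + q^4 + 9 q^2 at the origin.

A3

The Hessian of f at 0 is [[2, 6], [6, 18]] with rank 1, so corank 1. A Groebner basis of the Jacobian ideal J(f) in C{p,q} is {q^3, p + 3*q}; counting standard monomials gives mu = 3. Corank 1: A-series; mu = 3 gives A_3.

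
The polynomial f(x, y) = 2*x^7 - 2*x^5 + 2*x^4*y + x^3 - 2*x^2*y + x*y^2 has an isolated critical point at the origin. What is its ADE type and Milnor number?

Type D_{8}, Milnor number mu = 8.

The Hessian of f at 0 has rank 0. Corank 2; j^3 = x*(x - y)^2 has shape L^2 M (L != M), so D-series; mu = 8 gives D_8.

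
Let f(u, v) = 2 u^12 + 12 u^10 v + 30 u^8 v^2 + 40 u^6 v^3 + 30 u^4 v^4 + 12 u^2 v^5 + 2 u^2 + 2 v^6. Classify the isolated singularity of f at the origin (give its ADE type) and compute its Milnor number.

Type A_5, Milnor number mu = 5.

The Hessian of f at 0 has rank 1. Corank 1: A-series; mu = 5 gives A_5.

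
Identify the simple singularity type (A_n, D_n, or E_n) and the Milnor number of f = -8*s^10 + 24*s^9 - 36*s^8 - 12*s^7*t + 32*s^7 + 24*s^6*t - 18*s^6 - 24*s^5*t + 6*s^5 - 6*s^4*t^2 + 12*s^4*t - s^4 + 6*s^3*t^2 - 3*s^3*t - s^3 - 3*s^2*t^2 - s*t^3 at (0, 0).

Type E_7, Milnor number mu = 7.

The Hessian of f at 0 has rank 0. Corank 2; j^3 = -s^3 is a perfect cube, so E-series; the 4-jet and mu = 7 give E_7.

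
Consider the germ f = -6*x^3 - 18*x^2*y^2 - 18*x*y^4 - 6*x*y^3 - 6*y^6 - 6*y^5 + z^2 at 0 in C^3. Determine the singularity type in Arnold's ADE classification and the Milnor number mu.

The Hessian of f at 0 has rank 1. Corank 2; j^3 = -6*x^3 is a perfect cube, so E-series; the 4-jet and mu = 7 give E_7.

Type E7, Milnor number mu = 7.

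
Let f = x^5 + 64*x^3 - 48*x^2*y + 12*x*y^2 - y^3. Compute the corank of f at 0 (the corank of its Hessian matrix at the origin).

2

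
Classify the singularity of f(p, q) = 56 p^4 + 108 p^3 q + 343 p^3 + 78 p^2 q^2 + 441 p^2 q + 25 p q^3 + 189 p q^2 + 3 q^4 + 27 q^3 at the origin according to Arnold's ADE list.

E_7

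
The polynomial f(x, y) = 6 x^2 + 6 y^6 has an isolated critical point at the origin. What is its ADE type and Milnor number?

The Hessian of f at 0 is [[12, 0], [0, 0]] with rank 1, so corank 1. A Groebner basis of the Jacobian ideal J(f) in C{x,y} is {y^5, x}; counting standard monomials gives mu = 5. Corank 1: A-series; mu = 5 gives A_5.

Type A_5, Milnor number mu = 5.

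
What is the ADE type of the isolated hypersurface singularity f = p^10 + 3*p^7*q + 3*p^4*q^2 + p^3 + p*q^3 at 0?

E_7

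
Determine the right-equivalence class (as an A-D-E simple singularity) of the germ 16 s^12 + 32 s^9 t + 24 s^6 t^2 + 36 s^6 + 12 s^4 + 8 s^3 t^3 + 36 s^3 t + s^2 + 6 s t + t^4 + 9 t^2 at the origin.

A_{3}

The Hessian of f at 0 is [[2, 6], [6, 18]] with rank 1, so corank 1. A Groebner basis of the Jacobian ideal J(f) in C{s,t} is {t^3, s + 3*t}; counting standard monomials gives mu = 3. Corank 1: A-series; mu = 3 gives A_3.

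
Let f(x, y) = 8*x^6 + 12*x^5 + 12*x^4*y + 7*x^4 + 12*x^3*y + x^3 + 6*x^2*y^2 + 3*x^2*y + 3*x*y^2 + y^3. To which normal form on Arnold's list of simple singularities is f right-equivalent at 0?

The Hessian of f at 0 has rank 0. Corank 2; j^3 = (x + y)^3 is a perfect cube, so E-series; the 4-jet and mu = 6 give E_6.

E_{6}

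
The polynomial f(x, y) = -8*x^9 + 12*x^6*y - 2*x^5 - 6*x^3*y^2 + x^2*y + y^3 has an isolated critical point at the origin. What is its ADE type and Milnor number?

Type D_{4}, Milnor number mu = 4.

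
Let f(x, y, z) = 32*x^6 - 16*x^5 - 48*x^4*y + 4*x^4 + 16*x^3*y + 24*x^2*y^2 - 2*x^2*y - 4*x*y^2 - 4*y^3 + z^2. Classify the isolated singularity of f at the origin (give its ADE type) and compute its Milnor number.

Type D_{4}, Milnor number mu = 4.

The Hessian of f at 0 has rank 1. Corank 2; j^3 = -2*y*(x^2 + 2*x*y + 2*y^2) splits into three distinct lines over C (the quadratic factor has nonzero discriminant), so D_4.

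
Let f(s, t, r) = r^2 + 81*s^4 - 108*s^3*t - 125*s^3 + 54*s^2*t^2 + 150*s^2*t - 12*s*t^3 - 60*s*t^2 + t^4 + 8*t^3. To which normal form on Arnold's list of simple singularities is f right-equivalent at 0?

The Hessian of f at 0 is [[0, 0, 0], [0, 0, 0], [0, 0, 2]] with rank 1, so corank 2. A Groebner basis of the Jacobian ideal J(f) in C{s,t,r} is {t^4, s*t^2 - 17*t^3/45, s^2 - 4*s*t/5 + 4*t^2/25, r}; counting standard monomials gives mu = 6. Corank 2; j^3 = -(5*s - 2*t)^3 is a perfect cube, so E-series; the 4-jet and mu = 6 give E_6.

E6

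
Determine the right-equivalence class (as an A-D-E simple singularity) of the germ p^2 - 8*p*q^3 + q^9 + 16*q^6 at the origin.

The Hessian of f at 0 is [[2, 0], [0, 0]] with rank 1, so corank 1. A Groebner basis of the Jacobian ideal J(f) in C{p,q} is {p^2*q^2, p^3, -p/4 + q^3}; counting standard monomials gives mu = 8. Corank 1: A-series; mu = 8 gives A_8.

A_{8}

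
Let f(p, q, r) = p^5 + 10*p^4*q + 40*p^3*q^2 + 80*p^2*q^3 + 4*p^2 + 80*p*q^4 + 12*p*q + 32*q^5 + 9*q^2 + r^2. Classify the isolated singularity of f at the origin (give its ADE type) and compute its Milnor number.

Type A_{4}, Milnor number mu = 4.

The Hessian of f at 0 has rank 2. Corank 1: A-series; mu = 4 gives A_4.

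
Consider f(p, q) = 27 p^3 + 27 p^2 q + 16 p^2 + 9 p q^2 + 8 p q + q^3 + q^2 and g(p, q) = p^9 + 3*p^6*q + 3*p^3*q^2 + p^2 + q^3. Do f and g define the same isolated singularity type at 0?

Yes.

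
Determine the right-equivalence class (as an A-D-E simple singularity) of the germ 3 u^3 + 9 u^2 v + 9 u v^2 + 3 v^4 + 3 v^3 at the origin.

E_6

The Hessian of f at 0 is [[0, 0], [0, 0]] with rank 0, so corank 2. A Groebner basis of the Jacobian ideal J(f) in C{u,v} is {v^3, u^2 + 2*u*v + v^2}; counting standard monomials gives mu = 6. Corank 2; j^3 = 3*(u + v)^3 is a perfect cube, so E-series; the 4-jet and mu = 6 give E_6.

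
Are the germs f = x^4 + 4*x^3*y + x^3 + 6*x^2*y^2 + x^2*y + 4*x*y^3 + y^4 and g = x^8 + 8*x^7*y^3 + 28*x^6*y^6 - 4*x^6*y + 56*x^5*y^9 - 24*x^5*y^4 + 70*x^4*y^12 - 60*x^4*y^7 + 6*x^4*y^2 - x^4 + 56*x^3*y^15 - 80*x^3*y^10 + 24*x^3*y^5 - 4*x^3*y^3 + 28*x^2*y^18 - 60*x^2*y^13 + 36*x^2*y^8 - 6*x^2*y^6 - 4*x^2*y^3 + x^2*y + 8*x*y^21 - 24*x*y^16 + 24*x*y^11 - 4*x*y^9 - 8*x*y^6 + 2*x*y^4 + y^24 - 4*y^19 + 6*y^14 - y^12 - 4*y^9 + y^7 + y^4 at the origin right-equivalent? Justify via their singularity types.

Yes.

The Hessian of f at 0 has rank 0. Corank 2; j^3 = x^2*(x + y) has shape L^2 M (L != M), so D-series; mu = 5 gives D_5. The Hessian of g at 0 has rank 0. Corank 2; j^3 = x^2*y has shape L^2 M (L != M), so D-series; mu = 5 gives D_5. Both have type D_5, hence right-equivalent.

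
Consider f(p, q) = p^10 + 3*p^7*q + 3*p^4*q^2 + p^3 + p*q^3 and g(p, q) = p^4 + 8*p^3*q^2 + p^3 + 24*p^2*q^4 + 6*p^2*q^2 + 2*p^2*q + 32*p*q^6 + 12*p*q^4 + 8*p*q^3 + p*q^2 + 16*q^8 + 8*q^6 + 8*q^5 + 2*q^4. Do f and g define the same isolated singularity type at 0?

No.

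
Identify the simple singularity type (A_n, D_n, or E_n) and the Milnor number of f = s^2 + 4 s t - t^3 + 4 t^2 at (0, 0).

Type A2, Milnor number mu = 2.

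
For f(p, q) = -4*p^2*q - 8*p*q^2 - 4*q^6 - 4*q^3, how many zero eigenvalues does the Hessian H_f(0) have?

2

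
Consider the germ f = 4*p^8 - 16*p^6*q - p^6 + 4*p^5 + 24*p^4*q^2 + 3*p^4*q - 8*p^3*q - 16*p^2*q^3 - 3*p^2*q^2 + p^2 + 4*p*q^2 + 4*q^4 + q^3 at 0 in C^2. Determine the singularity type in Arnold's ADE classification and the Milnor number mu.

Type A_{2}, Milnor number mu = 2.

The Hessian of f at 0 is [[2, 0], [0, 0]] with rank 1, so corank 1. A Groebner basis of the Jacobian ideal J(f) in C{p,q} is {q^2, p}; counting standard monomials gives mu = 2. Corank 1: A-series; mu = 2 gives A_2.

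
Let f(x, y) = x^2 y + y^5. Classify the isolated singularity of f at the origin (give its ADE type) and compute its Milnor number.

Type D_6, Milnor number mu = 6.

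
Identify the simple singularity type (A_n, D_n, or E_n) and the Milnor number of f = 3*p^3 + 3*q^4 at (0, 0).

The Hessian of f at 0 has rank 0. Corank 2; j^3 = 3*p^3 is a perfect cube, so E-series; the 4-jet and mu = 6 give E_6.

Type E_6, Milnor number mu = 6.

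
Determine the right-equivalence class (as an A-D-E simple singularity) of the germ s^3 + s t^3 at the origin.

E_{7}

The Hessian of f at 0 is [[0, 0], [0, 0]] with rank 0, so corank 2. A Groebner basis of the Jacobian ideal J(f) in C{s,t} is {s^3, s*t^2, 3*s^2 + t^3}; counting standard monomials gives mu = 7. Corank 2; j^3 = s^3 is a perfect cube, so E-series; the 4-jet and mu = 7 give E_7.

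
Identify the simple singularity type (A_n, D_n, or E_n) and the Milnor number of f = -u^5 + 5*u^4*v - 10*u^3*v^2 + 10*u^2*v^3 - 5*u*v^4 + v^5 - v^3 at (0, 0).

Type E8, Milnor number mu = 8.

The Hessian of f at 0 has rank 0. Corank 2; j^3 = -v^3 is a perfect cube, so E-series; the 5-jet and mu = 8 give E_8.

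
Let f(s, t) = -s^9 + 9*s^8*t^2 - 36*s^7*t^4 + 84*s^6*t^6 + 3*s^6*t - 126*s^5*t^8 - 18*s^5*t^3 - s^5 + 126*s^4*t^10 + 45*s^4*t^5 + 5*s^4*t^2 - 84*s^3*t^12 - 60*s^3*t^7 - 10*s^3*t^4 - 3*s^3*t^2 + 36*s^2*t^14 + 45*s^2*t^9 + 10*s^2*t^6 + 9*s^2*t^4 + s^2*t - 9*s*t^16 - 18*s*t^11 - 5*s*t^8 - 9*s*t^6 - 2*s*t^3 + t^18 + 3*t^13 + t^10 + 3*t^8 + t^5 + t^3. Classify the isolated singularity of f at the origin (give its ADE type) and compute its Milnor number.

The Hessian of f at 0 is [[0, 0], [0, 0]] with rank 0, so corank 2. A Groebner basis of the Jacobian ideal J(f) in C{s,t} is {t^3, s^2 + 3*t^2, s*t}; counting standard monomials gives mu = 4. Corank 2; j^3 = t*(s^2 + t^2) splits into three distinct lines over C (the quadratic factor has nonzero discriminant), so D_4.

Type D4, Milnor number mu = 4.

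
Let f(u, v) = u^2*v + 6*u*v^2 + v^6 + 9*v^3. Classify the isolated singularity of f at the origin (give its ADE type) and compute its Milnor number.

Type D_7, Milnor number mu = 7.

The Hessian of f at 0 has rank 0. Corank 2; j^3 = v*(u + 3*v)^2 has shape L^2 M (L != M), so D-series; mu = 7 gives D_7.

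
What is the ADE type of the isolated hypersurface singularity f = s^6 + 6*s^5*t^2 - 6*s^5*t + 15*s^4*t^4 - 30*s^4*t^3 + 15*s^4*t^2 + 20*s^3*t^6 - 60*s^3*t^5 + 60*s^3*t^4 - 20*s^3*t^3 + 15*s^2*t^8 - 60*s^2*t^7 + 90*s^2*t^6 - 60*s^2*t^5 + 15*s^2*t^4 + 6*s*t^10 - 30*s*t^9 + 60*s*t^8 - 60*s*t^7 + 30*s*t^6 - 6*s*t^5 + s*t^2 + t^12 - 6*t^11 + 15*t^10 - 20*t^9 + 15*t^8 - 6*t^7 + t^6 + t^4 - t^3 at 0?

The Hessian of f at 0 is [[0, 0], [0, 0]] with rank 0, so corank 2. A Groebner basis of the Jacobian ideal J(f) in C{s,t} is {s^5 + t^2/6, t^3, s*t - t^2}; counting standard monomials gives mu = 7. Corank 2; j^3 = t^2*(s - t) has shape L^2 M (L != M), so D-series; mu = 7 gives D_7.

D7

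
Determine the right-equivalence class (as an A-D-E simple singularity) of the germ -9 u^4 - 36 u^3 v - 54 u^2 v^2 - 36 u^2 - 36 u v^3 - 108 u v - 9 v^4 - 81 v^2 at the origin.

The Hessian of f at 0 is [[-72, -108], [-108, -162]] with rank 1, so corank 1. A Groebner basis of the Jacobian ideal J(f) in C{u,v} is {v^3, u + 3*v/2}; counting standard monomials gives mu = 3. Corank 1: A-series; mu = 3 gives A_3.

A_{3}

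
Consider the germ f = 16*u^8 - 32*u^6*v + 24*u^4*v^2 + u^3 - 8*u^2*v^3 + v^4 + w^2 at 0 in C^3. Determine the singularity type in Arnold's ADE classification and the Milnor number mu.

The Hessian of f at 0 has rank 1. Corank 2; j^3 = u^3 is a perfect cube, so E-series; the 4-jet and mu = 6 give E_6.

Type E_6, Milnor number mu = 6.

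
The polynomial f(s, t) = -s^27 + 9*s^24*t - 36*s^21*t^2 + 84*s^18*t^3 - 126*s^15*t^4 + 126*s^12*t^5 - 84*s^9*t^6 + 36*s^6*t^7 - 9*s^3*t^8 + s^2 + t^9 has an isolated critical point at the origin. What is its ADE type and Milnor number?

Type A8, Milnor number mu = 8.

The Hessian of f at 0 is [[2, 0], [0, 0]] with rank 1, so corank 1. A Groebner basis of the Jacobian ideal J(f) in C{s,t} is {t^8, s}; counting standard monomials gives mu = 8. Corank 1: A-series; mu = 8 gives A_8.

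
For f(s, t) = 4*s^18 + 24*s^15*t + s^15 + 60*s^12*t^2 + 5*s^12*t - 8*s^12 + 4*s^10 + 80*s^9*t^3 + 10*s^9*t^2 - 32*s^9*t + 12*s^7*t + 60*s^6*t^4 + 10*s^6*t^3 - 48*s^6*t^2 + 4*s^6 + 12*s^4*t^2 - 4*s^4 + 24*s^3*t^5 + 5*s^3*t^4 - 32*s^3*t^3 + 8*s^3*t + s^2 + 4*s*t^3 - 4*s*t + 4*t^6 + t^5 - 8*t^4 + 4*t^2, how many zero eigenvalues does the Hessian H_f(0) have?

Hessian at 0 has rank 1.

1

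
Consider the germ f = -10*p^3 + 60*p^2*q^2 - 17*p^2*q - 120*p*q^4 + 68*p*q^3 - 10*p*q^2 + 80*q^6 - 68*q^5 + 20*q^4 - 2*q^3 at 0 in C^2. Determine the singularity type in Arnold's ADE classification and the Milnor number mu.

The Hessian of f at 0 is [[0, 0], [0, 0]] with rank 0, so corank 2. A Groebner basis of the Jacobian ideal J(f) in C{p,q} is {q^3, p^2 - 2*q^2/11, p*q + 5*q^2/11}; counting standard monomials gives mu = 4. Corank 2; j^3 = -(2*p + q)*(5*p^2 + 6*p*q + 2*q^2) splits into three distinct lines over C (the quadratic factor has nonzero discriminant), so D_4.

Type D_4, Milnor number mu = 4.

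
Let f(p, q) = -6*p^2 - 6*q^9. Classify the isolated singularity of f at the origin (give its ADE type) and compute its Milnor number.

The Hessian of f at 0 is [[-12, 0], [0, 0]] with rank 1, so corank 1. A Groebner basis of the Jacobian ideal J(f) in C{p,q} is {q^8, p}; counting standard monomials gives mu = 8. Corank 1: A-series; mu = 8 gives A_8.

Type A8, Milnor number mu = 8.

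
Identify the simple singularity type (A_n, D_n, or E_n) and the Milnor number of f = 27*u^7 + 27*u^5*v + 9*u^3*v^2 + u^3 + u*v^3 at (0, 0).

The Hessian of f at 0 is [[0, 0], [0, 0]] with rank 0, so corank 2. A Groebner basis of the Jacobian ideal J(f) in C{u,v} is {u^3, u*v^2, 3*u^2 + v^3}; counting standard monomials gives mu = 7. Corank 2; j^3 = u^3 is a perfect cube, so E-series; the 4-jet and mu = 7 give E_7.

Type E7, Milnor number mu = 7.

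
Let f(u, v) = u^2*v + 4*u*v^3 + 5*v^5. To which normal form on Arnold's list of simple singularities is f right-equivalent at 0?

The Hessian of f at 0 is [[0, 0], [0, 0]] with rank 0, so corank 2. A Groebner basis of the Jacobian ideal J(f) in C{u,v} is {u^3, u^2*v, -2*u^2 + u*v^2, u*v/2 + v^3}; counting standard monomials gives mu = 6. Corank 2; j^3 = u^2*v has shape L^2 M (L != M), so D-series; mu = 6 gives D_6.

D6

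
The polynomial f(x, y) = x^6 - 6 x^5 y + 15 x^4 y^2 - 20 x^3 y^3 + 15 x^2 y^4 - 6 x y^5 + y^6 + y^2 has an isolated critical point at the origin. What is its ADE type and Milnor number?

Type A5, Milnor number mu = 5.

The Hessian of f at 0 is [[0, 0], [0, 2]] with rank 1, so corank 1. A Groebner basis of the Jacobian ideal J(f) in C{x,y} is {x^5, y}; counting standard monomials gives mu = 5. Corank 1: A-series; mu = 5 gives A_5.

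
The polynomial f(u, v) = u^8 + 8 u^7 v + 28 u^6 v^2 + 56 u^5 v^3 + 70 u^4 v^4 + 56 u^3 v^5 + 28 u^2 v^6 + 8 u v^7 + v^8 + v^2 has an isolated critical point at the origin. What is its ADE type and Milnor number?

The Hessian of f at 0 is [[0, 0], [0, 2]] with rank 1, so corank 1. A Groebner basis of the Jacobian ideal J(f) in C{u,v} is {u^7, v}; counting standard monomials gives mu = 7. Corank 1: A-series; mu = 7 gives A_7.

Type A7, Milnor number mu = 7.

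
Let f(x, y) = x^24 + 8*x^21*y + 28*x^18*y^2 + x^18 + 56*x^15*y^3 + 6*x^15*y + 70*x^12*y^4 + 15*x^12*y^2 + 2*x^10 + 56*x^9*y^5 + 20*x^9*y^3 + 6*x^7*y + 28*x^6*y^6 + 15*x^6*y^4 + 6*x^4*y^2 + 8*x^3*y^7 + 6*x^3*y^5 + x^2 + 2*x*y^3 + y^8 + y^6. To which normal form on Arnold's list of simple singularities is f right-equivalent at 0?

A_7

The Hessian of f at 0 is [[2, 0], [0, 0]] with rank 1, so corank 1. A Groebner basis of the Jacobian ideal J(f) in C{x,y} is {x^3, x^2*y, x + y^3}; counting standard monomials gives mu = 7. Corank 1: A-series; mu = 7 gives A_7.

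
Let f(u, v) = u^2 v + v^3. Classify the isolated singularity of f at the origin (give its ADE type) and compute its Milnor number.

The Hessian of f at 0 is [[0, 0], [0, 0]] with rank 0, so corank 2. A Groebner basis of the Jacobian ideal J(f) in C{u,v} is {v^3, u^2 + 3*v^2, u*v}; counting standard monomials gives mu = 4. Corank 2; j^3 = v*(u^2 + v^2) splits into three distinct lines over C (the quadratic factor has nonzero discriminant), so D_4.

Type D4, Milnor number mu = 4.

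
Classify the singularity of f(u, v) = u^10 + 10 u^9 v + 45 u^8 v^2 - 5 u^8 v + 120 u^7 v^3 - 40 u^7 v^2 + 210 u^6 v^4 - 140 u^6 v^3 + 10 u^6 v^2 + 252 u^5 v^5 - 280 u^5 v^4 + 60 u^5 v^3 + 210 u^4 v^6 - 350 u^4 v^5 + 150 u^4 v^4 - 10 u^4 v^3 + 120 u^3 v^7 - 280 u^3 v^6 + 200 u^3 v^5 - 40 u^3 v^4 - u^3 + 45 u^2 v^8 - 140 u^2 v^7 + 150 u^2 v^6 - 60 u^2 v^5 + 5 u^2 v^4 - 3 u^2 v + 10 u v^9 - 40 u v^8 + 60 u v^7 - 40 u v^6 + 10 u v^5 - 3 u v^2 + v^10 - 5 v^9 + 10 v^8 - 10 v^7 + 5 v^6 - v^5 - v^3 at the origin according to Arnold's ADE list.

E8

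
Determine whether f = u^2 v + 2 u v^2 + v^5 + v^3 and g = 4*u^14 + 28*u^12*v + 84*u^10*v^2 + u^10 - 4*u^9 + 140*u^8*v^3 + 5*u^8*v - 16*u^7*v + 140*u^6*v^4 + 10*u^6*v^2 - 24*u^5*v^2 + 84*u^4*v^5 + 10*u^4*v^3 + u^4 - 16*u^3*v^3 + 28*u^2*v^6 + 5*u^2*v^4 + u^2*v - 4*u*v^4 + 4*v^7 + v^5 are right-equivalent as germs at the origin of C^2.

Yes.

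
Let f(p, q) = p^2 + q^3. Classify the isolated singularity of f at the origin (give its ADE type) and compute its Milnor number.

Type A_{2}, Milnor number mu = 2.

The Hessian of f at 0 has rank 1. Corank 1: A-series; mu = 2 gives A_2.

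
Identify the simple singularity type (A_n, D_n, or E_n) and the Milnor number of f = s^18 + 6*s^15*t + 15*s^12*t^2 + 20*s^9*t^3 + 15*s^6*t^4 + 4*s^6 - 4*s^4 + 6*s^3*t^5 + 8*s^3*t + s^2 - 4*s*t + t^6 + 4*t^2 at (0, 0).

Type A5, Milnor number mu = 5.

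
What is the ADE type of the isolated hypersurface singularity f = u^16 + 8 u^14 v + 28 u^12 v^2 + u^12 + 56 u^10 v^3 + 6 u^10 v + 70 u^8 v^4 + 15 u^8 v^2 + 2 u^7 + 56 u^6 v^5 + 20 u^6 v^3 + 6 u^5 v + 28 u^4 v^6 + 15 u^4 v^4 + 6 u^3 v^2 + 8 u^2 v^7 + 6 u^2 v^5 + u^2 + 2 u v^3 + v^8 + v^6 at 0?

A7

The Hessian of f at 0 is [[2, 0], [0, 0]] with rank 1, so corank 1. A Groebner basis of the Jacobian ideal J(f) in C{u,v} is {u^3, u^2*v, u + v^3}; counting standard monomials gives mu = 7. Corank 1: A-series; mu = 7 gives A_7.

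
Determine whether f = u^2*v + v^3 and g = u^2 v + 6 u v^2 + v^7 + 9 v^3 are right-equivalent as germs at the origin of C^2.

No.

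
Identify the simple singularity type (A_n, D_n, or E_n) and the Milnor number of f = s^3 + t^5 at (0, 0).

Type E8, Milnor number mu = 8.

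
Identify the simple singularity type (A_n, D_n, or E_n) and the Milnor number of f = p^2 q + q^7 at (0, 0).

The Hessian of f at 0 has rank 0. Corank 2; j^3 = p^2*q has shape L^2 M (L != M), so D-series; mu = 8 gives D_8.

Type D_8, Milnor number mu = 8.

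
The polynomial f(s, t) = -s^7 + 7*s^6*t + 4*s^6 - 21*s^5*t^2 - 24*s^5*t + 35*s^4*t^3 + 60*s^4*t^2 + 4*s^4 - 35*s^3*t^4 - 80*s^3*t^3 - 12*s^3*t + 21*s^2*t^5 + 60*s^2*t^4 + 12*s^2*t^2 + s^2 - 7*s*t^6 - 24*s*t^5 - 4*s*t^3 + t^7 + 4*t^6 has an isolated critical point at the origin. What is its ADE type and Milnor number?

Type A_{6}, Milnor number mu = 6.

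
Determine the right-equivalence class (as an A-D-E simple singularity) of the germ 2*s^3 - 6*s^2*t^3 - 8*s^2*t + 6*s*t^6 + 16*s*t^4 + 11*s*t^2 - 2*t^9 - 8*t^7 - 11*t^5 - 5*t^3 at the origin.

D4

The Hessian of f at 0 has rank 0. Corank 2; j^3 = (s - t)*(2*s^2 - 6*s*t + 5*t^2) splits into three distinct lines over C (the quadratic factor has nonzero discriminant), so D_4.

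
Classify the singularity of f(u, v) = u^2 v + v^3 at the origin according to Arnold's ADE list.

D_{4}

The Hessian of f at 0 has rank 0. Corank 2; j^3 = v*(u^2 + v^2) splits into three distinct lines over C (the quadratic factor has nonzero discriminant), so D_4.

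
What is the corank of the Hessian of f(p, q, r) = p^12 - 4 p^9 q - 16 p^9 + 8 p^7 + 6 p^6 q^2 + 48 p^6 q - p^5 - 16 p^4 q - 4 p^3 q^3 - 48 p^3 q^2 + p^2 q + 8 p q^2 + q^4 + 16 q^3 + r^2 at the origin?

2

The Hessian at 0 is [[0, 0, 0], [0, 0, 0], [0, 0, 2]] of rank 1; hence corank 2.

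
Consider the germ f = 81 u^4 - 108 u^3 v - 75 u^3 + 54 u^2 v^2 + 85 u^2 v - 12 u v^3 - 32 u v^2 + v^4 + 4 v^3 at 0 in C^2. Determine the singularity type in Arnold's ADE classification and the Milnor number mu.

Type D5, Milnor number mu = 5.

The Hessian of f at 0 has rank 0. Corank 2; j^3 = -(3*u - v)*(5*u - 2*v)^2 has shape L^2 M (L != M), so D-series; mu = 5 gives D_5.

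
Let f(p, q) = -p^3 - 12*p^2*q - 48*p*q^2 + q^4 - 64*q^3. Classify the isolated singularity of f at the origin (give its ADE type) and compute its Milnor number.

The Hessian of f at 0 is [[0, 0], [0, 0]] with rank 0, so corank 2. A Groebner basis of the Jacobian ideal J(f) in C{p,q} is {q^3, p^2 + 8*p*q + 16*q^2}; counting standard monomials gives mu = 6. Corank 2; j^3 = -(p + 4*q)^3 is a perfect cube, so E-series; the 4-jet and mu = 6 give E_6.

Type E6, Milnor number mu = 6.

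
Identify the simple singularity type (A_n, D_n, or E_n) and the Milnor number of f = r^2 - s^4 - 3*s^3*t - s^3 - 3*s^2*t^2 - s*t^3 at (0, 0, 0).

The Hessian of f at 0 is [[0, 0, 0], [0, 0, 0], [0, 0, 2]] with rank 1, so corank 2. A Groebner basis of the Jacobian ideal J(f) in C{s,t,r} is {3*s^2 + t^4 + t^3, s^3, s^2*t - s^2 - t^3/3, 2*s^2 + s*t^2 + 2*t^3/3, r}; counting standard monomials gives mu = 7. Corank 2; j^3 = -s^3 is a perfect cube, so E-series; the 4-jet and mu = 7 give E_7.

Type E7, Milnor number mu = 7.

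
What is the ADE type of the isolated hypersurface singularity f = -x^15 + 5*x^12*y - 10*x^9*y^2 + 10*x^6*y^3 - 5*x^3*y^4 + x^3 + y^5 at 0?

The Hessian of f at 0 is [[0, 0], [0, 0]] with rank 0, so corank 2. A Groebner basis of the Jacobian ideal J(f) in C{x,y} is {y^4, x^2}; counting standard monomials gives mu = 8. Corank 2; j^3 = x^3 is a perfect cube, so E-series; the 5-jet and mu = 8 give E_8.

E8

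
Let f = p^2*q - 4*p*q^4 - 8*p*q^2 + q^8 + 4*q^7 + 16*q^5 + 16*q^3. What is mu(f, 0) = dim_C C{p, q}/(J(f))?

9

The Hessian of f at 0 is [[0, 0], [0, 0]] with rank 0, so corank 2. A Groebner basis of the Jacobian ideal J(f) in C{p,q} is {p^2*q^2 - 8*p^2*q - 4*p^2 + 64*p*q^2 + 24*p*q - 128*q^3 - 32*q^2, -p^2*q - p^2/2 + p*q^3 + 8*p*q^2 + 2*p*q - 16*q^3, -p*q/2 + q^4 + 2*q^2, p^3 - 12*p^2*q + 48*p*q^2 - 64*q^3}; counting standard monomials gives mu = 9. Corank 2; j^3 = q*(p - 4*q)^2 has shape L^2 M (L != M), so D-series; mu = 9 gives D_9.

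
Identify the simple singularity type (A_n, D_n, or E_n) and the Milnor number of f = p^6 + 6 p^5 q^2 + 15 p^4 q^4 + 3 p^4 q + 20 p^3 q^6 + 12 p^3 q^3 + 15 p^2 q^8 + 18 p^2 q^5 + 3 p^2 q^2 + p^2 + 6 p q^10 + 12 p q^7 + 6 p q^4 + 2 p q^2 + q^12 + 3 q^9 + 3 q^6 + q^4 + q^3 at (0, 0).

Type A2, Milnor number mu = 2.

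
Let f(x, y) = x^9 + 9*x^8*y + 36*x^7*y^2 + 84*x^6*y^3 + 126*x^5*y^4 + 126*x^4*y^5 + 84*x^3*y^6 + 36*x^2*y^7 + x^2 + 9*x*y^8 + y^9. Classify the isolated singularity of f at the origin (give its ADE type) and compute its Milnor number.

Type A_8, Milnor number mu = 8.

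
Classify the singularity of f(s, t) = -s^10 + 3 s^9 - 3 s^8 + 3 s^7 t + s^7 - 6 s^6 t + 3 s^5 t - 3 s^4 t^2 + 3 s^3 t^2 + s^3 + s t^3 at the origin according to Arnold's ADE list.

The Hessian of f at 0 is [[0, 0], [0, 0]] with rank 0, so corank 2. A Groebner basis of the Jacobian ideal J(f) in C{s,t} is {s^3, s*t^2, 3*s^2 + t^3}; counting standard monomials gives mu = 7. Corank 2; j^3 = s^3 is a perfect cube, so E-series; the 4-jet and mu = 7 give E_7.

E7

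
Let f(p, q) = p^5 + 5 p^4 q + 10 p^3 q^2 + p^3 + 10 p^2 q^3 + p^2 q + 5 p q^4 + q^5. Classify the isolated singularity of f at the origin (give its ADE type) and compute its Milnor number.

Type D_{6}, Milnor number mu = 6.

The Hessian of f at 0 is [[0, 0], [0, 0]] with rank 0, so corank 2. A Groebner basis of the Jacobian ideal J(f) in C{p,q} is {-p*q/5 + q^4, p*q^2, p^2 + p*q}; counting standard monomials gives mu = 6. Corank 2; j^3 = p^2*(p + q) has shape L^2 M (L != M), so D-series; mu = 6 gives D_6.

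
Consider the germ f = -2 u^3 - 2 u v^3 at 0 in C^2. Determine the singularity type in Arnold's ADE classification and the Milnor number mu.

The Hessian of f at 0 is [[0, 0], [0, 0]] with rank 0, so corank 2. A Groebner basis of the Jacobian ideal J(f) in C{u,v} is {u^3, u*v^2, 3*u^2 + v^3}; counting standard monomials gives mu = 7. Corank 2; j^3 = -2*u^3 is a perfect cube, so E-series; the 4-jet and mu = 7 give E_7.

Type E_{7}, Milnor number mu = 7.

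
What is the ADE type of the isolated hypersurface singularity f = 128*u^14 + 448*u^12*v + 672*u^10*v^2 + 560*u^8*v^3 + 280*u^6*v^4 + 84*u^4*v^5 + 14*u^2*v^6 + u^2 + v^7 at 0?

The Hessian of f at 0 has rank 1. Corank 1: A-series; mu = 6 gives A_6.

A_{6}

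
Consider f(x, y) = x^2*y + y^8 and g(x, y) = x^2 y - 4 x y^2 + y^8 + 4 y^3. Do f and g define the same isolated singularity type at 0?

Yes.

The Hessian of f at 0 is [[0, 0], [0, 0]] with rank 0, so corank 2. A Groebner basis of the Jacobian ideal J(f) in C{x,y} is {x^2/8 + y^7, x^3, x*y}; counting standard monomials gives mu = 9. Corank 2; j^3 = x^2*y has shape L^2 M (L != M), so D-series; mu = 9 gives D_9. The Hessian of g at 0 is [[0, 0], [0, 0]] with rank 0, so corank 2. A Groebner basis of the Jacobian ideal J(g) in C{x,y} is {x^2/8 + y^7 - y^2/2, x^3 - 8*y^3, x*y - 2*y^2}; counting standard monomials gives mu = 9. Corank 2; j^3 = y*(x - 2*y)^2 has shape L^2 M (L != M), so D-series; mu = 9 gives D_9. Both have type D_9, hence right-equivalent.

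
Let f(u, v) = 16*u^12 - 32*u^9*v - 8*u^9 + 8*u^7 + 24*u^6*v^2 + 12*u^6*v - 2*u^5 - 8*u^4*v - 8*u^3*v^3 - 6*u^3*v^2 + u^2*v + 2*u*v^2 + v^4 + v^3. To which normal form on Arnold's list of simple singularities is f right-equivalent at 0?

D_5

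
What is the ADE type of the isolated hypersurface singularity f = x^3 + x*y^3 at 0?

E_{7}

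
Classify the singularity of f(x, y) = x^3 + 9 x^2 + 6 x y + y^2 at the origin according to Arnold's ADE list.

The Hessian of f at 0 has rank 1. Corank 1: A-series; mu = 2 gives A_2.

A2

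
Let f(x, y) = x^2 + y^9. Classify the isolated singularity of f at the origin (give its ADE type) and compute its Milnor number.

Type A_{8}, Milnor number mu = 8.

The Hessian of f at 0 has rank 1. Corank 1: A-series; mu = 8 gives A_8.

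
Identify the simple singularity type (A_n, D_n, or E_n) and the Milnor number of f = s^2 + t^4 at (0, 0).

The Hessian of f at 0 has rank 1. Corank 1: A-series; mu = 3 gives A_3.

Type A_{3}, Milnor number mu = 3.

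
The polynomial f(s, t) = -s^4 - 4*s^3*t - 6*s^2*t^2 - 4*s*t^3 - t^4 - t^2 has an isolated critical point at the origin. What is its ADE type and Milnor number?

The Hessian of f at 0 is [[0, 0], [0, -2]] with rank 1, so corank 1. A Groebner basis of the Jacobian ideal J(f) in C{s,t} is {s^3, t}; counting standard monomials gives mu = 3. Corank 1: A-series; mu = 3 gives A_3.

Type A_{3}, Milnor number mu = 3.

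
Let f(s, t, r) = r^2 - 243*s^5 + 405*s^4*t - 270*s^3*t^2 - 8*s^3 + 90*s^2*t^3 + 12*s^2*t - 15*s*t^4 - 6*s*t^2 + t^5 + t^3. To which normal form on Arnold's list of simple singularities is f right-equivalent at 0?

E_{8}

The Hessian of f at 0 has rank 1. Corank 2; j^3 = -(2*s - t)^3 is a perfect cube, so E-series; the 5-jet and mu = 8 give E_8.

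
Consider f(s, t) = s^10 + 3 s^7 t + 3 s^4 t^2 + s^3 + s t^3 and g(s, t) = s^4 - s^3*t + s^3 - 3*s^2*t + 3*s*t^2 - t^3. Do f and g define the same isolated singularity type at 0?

The Hessian of f at 0 has rank 0. Corank 2; j^3 = s^3 is a perfect cube, so E-series; the 4-jet and mu = 7 give E_7. The Hessian of g at 0 has rank 0. Corank 2; j^3 = (s - t)^3 is a perfect cube, so E-series; the 4-jet and mu = 7 give E_7. Both have type E_7, hence right-equivalent.

Yes.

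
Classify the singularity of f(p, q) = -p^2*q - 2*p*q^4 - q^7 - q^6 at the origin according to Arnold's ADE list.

The Hessian of f at 0 has rank 0. Corank 2; j^3 = -p^2*q has shape L^2 M (L != M), so D-series; mu = 7 gives D_7.

D_7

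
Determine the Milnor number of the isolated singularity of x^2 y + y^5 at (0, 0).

6

The Hessian of f at 0 has rank 0. Corank 2; j^3 = x^2*y has shape L^2 M (L != M), so D-series; mu = 6 gives D_6.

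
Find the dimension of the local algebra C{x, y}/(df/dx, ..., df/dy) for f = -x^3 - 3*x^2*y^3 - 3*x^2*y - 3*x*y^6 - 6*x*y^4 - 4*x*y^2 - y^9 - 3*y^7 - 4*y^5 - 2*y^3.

4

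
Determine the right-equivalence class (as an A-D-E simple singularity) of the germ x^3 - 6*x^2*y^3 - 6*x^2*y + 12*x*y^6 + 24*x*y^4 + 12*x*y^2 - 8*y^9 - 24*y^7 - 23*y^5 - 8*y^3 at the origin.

E_{8}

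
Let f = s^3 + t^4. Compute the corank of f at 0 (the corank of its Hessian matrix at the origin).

Hessian at 0 has rank 0.

2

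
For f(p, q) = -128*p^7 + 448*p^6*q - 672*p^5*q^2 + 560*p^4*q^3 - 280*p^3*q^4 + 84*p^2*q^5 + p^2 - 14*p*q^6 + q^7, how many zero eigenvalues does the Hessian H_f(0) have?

1

Hessian at 0 has rank 1.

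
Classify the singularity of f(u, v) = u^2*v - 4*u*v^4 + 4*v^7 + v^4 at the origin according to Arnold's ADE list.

D_{5}

The Hessian of f at 0 has rank 0. Corank 2; j^3 = u^2*v has shape L^2 M (L != M), so D-series; mu = 5 gives D_5.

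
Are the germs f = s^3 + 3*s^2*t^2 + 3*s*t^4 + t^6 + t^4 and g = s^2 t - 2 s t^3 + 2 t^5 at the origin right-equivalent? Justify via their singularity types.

The Hessian of f at 0 is [[0, 0], [0, 0]] with rank 0, so corank 2. A Groebner basis of the Jacobian ideal J(f) in C{s,t} is {s^3, s^2*t, s^2/2 + s*t^2, t^3}; counting standard monomials gives mu = 6. Corank 2; j^3 = s^3 is a perfect cube, so E-series; the 4-jet and mu = 6 give E_6. The Hessian of g at 0 is [[0, 0], [0, 0]] with rank 0, so corank 2. A Groebner basis of the Jacobian ideal J(g) in C{s,t} is {s^3, s^2*t, s^2/4 + s*t^2, -s*t + t^3}; counting standard monomials gives mu = 6. Corank 2; j^3 = s^2*t has shape L^2 M (L != M), so D-series; mu = 6 gives D_6. f is E_6 but g is D_6, hence not right-equivalent.

No.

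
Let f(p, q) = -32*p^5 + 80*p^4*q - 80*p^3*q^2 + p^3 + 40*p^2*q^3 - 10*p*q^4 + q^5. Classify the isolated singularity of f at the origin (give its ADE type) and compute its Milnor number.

Type E_{8}, Milnor number mu = 8.

The Hessian of f at 0 has rank 0. Corank 2; j^3 = p^3 is a perfect cube, so E-series; the 5-jet and mu = 8 give E_8.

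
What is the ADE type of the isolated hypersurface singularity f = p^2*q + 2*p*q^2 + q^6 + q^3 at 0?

The Hessian of f at 0 has rank 0. Corank 2; j^3 = q*(p + q)^2 has shape L^2 M (L != M), so D-series; mu = 7 gives D_7.

D_{7}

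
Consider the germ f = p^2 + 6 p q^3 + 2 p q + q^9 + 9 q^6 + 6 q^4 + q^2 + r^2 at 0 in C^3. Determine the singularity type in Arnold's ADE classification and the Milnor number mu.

Type A_8, Milnor number mu = 8.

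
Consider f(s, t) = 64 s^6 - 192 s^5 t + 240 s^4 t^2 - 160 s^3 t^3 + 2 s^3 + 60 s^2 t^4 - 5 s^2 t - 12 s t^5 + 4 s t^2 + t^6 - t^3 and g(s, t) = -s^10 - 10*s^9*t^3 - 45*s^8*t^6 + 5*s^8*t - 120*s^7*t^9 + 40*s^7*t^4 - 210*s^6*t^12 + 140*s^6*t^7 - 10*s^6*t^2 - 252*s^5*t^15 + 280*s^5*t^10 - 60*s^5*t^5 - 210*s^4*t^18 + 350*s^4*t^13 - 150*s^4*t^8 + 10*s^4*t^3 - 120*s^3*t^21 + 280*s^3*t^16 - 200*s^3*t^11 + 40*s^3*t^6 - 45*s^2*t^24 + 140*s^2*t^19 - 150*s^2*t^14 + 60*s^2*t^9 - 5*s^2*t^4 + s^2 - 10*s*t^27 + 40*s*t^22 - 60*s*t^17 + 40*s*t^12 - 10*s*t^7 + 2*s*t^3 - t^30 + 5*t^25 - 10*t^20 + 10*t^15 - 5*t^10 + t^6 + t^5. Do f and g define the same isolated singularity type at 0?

No.

The Hessian of f at 0 has rank 0. Corank 2; j^3 = (s - t)^2*(2*s - t) has shape L^2 M (L != M), so D-series; mu = 7 gives D_7. The Hessian of g at 0 has rank 1. Corank 1: A-series; mu = 4 gives A_4. f is D_7 but g is A_4, hence not right-equivalent.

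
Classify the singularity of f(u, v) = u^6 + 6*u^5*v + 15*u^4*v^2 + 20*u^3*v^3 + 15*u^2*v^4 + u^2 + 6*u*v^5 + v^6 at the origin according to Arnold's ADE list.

A_{5}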